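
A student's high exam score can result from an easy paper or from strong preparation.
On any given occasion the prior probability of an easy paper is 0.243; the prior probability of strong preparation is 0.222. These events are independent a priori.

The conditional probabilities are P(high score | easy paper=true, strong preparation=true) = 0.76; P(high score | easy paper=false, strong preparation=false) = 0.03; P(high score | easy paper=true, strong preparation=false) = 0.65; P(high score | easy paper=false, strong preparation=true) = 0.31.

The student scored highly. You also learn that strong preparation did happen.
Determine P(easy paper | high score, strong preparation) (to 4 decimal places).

P(easy paper | high score, strong preparation) ≈ 0.4404

P(high score | strong preparation) = 0.31·0.757 + 0.76·0.243 = 0.234670 + 0.184680 = 0.419350
Restricting to configurations with easy paper present: 0.76·0.243 = 0.184680.
So P(easy paper | high score, strong preparation) = 0.184680/0.419350 ≈ 0.4404.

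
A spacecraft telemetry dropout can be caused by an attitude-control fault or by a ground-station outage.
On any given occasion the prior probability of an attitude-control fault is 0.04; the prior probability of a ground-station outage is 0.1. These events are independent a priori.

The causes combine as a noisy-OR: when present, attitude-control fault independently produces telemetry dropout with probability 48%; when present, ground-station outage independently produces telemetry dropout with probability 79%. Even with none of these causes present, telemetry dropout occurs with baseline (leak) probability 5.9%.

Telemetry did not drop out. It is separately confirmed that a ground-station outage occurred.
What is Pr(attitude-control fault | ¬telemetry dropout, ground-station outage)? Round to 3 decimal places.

Under noisy-OR, P(telemetry dropout | causes) = 1 − (1−0.059)·∏(1−qᵢ) over the active causes.
Enumerate both values of attitude-control fault and weight by the priors:
  P(¬telemetry dropout | ground-station outage) = 0.19761·0.96 + 0.102757·0.04
        = 0.189706 + 0.004110 = 0.193816
The terms with attitude-control fault present sum to 0.004110, so
  P(attitude-control fault | ¬telemetry dropout, ground-station outage) = 0.004110 / 0.193816 ≈ 0.021

Pr(attitude-control fault | ¬telemetry dropout, ground-station outage) ≈ 0.021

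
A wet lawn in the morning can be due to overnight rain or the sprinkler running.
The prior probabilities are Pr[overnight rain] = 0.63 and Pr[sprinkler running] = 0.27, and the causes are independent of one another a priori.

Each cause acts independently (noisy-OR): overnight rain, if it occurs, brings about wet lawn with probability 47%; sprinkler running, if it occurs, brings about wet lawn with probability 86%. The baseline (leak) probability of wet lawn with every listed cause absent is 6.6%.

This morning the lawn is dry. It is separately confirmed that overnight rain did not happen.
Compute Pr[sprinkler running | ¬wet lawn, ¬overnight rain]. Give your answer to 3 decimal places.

Pr[sprinkler running | ¬wet lawn, ¬overnight rain] ≈ 0.049

Under noisy-OR, P(wet lawn | causes) = 1 − (1−0.066)·∏(1−qᵢ) over the active causes.
P(¬wet lawn | ¬overnight rain) = 0.934·0.73 + 0.13076·0.27 = 0.681820 + 0.035305 = 0.717125
Restricting to configurations with sprinkler running present: 0.13076·0.27 = 0.035305.
So P(sprinkler running | ¬wet lawn, ¬overnight rain) = 0.035305/0.717125 ≈ 0.049.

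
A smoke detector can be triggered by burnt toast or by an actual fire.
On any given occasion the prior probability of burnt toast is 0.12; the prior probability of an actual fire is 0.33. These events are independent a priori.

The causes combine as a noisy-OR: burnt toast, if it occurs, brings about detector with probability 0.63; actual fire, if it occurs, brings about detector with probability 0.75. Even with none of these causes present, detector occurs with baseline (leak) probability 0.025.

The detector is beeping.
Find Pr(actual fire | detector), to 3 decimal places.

Pr(actual fire | detector) ≈ 0.794

Under noisy-OR, P(detector | causes) = 1 − (1−0.025)·∏(1−qᵢ) over the active causes.
For the numerator, keep only actual fire=true terms: 0.219615 + 0.036029 = 0.255644
Denominator P(detector): 0.025·0.88·0.67 + 0.75625·0.88·0.33 + 0.63925·0.12·0.67 + 0.909813·0.12·0.33 = 0.321780
P(actual fire | detector) = 0.255644/0.321780 ≈ 0.794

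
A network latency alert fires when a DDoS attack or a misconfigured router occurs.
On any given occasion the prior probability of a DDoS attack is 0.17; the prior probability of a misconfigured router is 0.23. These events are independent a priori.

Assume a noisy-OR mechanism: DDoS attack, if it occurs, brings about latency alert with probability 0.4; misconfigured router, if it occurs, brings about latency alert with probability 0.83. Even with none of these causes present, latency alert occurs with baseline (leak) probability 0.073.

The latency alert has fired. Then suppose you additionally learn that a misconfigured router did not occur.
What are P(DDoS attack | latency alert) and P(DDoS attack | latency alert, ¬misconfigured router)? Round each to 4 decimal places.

Under noisy-OR, P(latency alert | causes) = 1 − (1−0.073)·∏(1−qᵢ) over the active causes.
Weight on DDoS attack=true, given the evidence: 0.058093 + 0.035403 = 0.093496
Denominator P(latency alert): 0.073*0.83*0.77 + 0.84241*0.83*0.23 + 0.4438*0.17*0.77 + 0.905446*0.17*0.23 = 0.300966
P(DDoS attack | latency alert) = 0.093496/0.300966 ≈ 0.3107

With the extra evidence:
Numerator (weight on configurations with DDoS attack): 0.4438·0.17 = 0.075446
Normalizer over all consistent configurations: 0.073·0.83 + 0.4438·0.17 = 0.136036
P(DDoS attack | latency alert, ¬misconfigured router) = 0.075446/0.136036 ≈ 0.5546

P(DDoS attack | latency alert) ≈ 0.3107; P(DDoS attack | latency alert, ¬misconfigured router) ≈ 0.5546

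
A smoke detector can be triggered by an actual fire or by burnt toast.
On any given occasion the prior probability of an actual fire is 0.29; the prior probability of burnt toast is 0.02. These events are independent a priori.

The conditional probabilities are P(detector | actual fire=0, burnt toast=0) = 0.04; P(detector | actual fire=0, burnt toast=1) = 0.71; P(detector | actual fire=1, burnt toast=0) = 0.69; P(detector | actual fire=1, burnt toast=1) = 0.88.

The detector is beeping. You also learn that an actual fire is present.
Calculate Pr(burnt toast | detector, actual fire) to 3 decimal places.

Weight on burnt toast=true, given the evidence: 0.88×0.02 = 0.017600
The normalizing constant is 0.69×0.98 + 0.88×0.02 = 0.693800
Posterior = 0.017600 / 0.693800 ≈ 0.025

Pr(burnt toast | detector, actual fire) ≈ 0.025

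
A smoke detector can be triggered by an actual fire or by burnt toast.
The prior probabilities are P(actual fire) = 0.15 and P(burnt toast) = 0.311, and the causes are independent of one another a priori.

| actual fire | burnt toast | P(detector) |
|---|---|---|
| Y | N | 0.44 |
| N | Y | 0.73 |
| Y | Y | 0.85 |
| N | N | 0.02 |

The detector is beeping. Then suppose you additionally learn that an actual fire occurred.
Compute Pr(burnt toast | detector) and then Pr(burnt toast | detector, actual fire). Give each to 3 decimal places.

Pr(burnt toast | detector) ≈ 0.803; Pr(burnt toast | detector, actual fire) ≈ 0.466

Weight on burnt toast=true, given the evidence: 0.192975 + 0.039653 = 0.232628
The normalizing constant is 0.02·0.85·0.689 + 0.73·0.85·0.311 + 0.44·0.15·0.689 + 0.85·0.15·0.311 = 0.289815
P(burnt toast | detector) = 0.232628/0.289815 ≈ 0.803

Now condition on the additional information:
By total probability over both values of burnt toast:
  P(detector | actual fire) = 0.44×0.689 + 0.85×0.311
        = 0.303160 + 0.264350 = 0.567510
The terms with burnt toast present sum to 0.264350, so
  P(burnt toast | detector, actual fire) = 0.264350 / 0.567510 ≈ 0.466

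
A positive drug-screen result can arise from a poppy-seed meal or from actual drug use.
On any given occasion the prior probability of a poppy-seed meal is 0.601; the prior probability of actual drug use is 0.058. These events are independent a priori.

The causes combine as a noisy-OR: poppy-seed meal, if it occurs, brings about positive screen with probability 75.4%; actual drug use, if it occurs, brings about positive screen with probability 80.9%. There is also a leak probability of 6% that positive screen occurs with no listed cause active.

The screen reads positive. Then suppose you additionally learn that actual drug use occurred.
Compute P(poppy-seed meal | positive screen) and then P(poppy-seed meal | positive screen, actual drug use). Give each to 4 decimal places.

P(poppy-seed meal | positive screen) ≈ 0.9186; P(poppy-seed meal | positive screen, actual drug use) ≈ 0.6370

Under noisy-OR, P(positive screen | causes) = 1 − (1−0.06)·∏(1−qᵢ) over the active causes.
Enumerate the 4 (poppy-seed meal, actual drug use) configurations and weight by the priors:
  P(positive screen) = 0.06*0.399*0.942 + 0.82046*0.399*0.058 + 0.76876*0.601*0.942 + 0.955833*0.601*0.058
        = 0.022551 + 0.018987 + 0.435227 + 0.033318 = 0.510083
Configurations with poppy-seed meal contribute 0.468545, so
  P(poppy-seed meal | positive screen) = 0.468545 / 0.510083 ≈ 0.9186

Now condition on the additional information:
For the numerator, keep only poppy-seed meal=true terms: 0.955833×0.601 = 0.574456
The normalizing constant is 0.82046×0.399 + 0.955833×0.601 = 0.901820
Posterior = 0.574456 / 0.901820 ≈ 0.6370
The drop from 0.9186 to 0.6370 is the explaining-away (discounting) effect.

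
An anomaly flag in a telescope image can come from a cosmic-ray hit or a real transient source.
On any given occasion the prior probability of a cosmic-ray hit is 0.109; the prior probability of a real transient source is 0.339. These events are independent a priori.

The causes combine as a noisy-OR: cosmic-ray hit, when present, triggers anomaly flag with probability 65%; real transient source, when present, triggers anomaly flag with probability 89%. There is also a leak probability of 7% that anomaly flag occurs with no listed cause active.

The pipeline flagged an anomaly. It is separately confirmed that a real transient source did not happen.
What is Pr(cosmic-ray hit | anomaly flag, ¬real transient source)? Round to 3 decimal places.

Pr(cosmic-ray hit | anomaly flag, ¬real transient source) ≈ 0.541

Under noisy-OR, P(anomaly flag | causes) = 1 − (1−0.07)·∏(1−qᵢ) over the active causes.
By total probability over both values of cosmic-ray hit:
  P(anomaly flag | ¬real transient source) = 0.07*0.891 + 0.6745*0.109
        = 0.062370 + 0.073521 = 0.135891
The terms with cosmic-ray hit present sum to 0.073521, so
  P(cosmic-ray hit | anomaly flag, ¬real transient source) = 0.073521 / 0.135891 ≈ 0.541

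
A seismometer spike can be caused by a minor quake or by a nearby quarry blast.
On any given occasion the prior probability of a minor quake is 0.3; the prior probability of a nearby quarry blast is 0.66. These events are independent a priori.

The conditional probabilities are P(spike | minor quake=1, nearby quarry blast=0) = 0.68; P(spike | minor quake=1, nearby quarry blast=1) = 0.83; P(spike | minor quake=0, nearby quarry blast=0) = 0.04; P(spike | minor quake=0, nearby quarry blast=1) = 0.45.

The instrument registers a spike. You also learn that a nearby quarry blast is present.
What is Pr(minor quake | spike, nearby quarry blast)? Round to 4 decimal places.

Pr(minor quake | spike, nearby quarry blast) ≈ 0.4415

Sum P(spike|·) weighted by the priors over both values of minor quake:
  P(spike | nearby quarry blast) = 0.45·0.7 + 0.83·0.3
        = 0.315000 + 0.249000 = 0.564000
The terms with minor quake present sum to 0.249000, so
  P(minor quake | spike, nearby quarry blast) = 0.249000 / 0.564000 ≈ 0.4415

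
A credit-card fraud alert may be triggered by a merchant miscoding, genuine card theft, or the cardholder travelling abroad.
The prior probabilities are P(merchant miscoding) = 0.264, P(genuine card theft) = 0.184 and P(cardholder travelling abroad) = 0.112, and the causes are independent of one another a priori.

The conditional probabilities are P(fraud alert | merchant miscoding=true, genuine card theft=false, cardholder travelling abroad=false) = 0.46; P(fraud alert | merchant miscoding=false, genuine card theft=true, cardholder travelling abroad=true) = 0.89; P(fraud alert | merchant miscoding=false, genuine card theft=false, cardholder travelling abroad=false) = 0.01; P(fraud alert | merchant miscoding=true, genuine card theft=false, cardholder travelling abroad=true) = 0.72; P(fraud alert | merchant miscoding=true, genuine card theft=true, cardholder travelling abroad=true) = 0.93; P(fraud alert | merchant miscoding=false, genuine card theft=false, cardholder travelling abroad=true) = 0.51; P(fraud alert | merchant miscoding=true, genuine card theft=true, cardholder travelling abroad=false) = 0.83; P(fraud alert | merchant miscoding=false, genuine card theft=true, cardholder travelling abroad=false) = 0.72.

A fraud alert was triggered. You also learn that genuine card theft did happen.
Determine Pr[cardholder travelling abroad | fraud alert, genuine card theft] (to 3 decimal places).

P(fraud alert | genuine card theft) = 0.72·0.736·0.888 + 0.89·0.736·0.112 + 0.83·0.264·0.888 + 0.93·0.264·0.112 = 0.470569 + 0.073364 + 0.194579 + 0.027498 = 0.766010
Of this, 0.100862 comes from 0.073364 + 0.027498 (the cardholder travelling abroad=true cases).
P(cardholder travelling abroad | fraud alert, genuine card theft) = 0.100862 / 0.766010 ≈ 0.132

Pr[cardholder travelling abroad | fraud alert, genuine card theft] ≈ 0.132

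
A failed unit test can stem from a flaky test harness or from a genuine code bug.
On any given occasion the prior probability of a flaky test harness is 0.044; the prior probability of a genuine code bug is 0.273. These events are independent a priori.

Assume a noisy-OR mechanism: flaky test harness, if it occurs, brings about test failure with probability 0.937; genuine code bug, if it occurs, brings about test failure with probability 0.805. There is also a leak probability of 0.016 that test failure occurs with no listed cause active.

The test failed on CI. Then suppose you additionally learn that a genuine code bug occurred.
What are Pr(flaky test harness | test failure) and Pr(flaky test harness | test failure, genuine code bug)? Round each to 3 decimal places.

Pr(flaky test harness | test failure) ≈ 0.159; Pr(flaky test harness | test failure, genuine code bug) ≈ 0.053

Under noisy-OR, P(test failure | causes) = 1 − (1−0.016)·∏(1−qᵢ) over the active causes.
P(test failure) = 0.016·0.956·0.727 + 0.80812·0.956·0.273 + 0.938008·0.044·0.727 + 0.987912·0.044·0.273 = 0.011120 + 0.210910 + 0.030005 + 0.011867 = 0.263902
Of this, 0.041872 comes from 0.030005 + 0.011867 (the flaky test harness=true cases).
Hence the posterior is 0.041872/0.263902 ≈ 0.159.

Now condition on the additional information:
By total probability over both values of flaky test harness:
  P(test failure | genuine code bug) = 0.80812*0.956 + 0.987912*0.044
        = 0.772563 + 0.043468 = 0.816031
The terms with flaky test harness present sum to 0.043468, so
  P(flaky test harness | test failure, genuine code bug) = 0.043468 / 0.816031 ≈ 0.053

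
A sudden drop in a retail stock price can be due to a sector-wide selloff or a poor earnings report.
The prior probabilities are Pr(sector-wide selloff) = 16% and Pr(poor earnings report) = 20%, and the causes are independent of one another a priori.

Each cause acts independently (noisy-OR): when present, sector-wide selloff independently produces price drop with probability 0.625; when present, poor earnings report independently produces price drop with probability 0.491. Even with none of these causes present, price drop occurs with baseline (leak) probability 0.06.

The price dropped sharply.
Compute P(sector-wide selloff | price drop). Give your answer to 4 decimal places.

P(sector-wide selloff | price drop) ≈ 0.4603

Under noisy-OR, P(price drop | causes) = 1 − (1−0.06)·∏(1−qᵢ) over the active causes.
Sum P(price drop|·) weighted by the priors over the 4 (sector-wide selloff, poor earnings report) configurations:
  P(price drop) = 0.06×0.84×0.8 + 0.52154×0.84×0.2 + 0.6475×0.16×0.8 + 0.820577×0.16×0.2
        = 0.040320 + 0.087619 + 0.082880 + 0.026258 = 0.237077
Keeping only the sector-wide selloff-present terms gives 0.109138, so
  P(sector-wide selloff | price drop) = 0.109138 / 0.237077 ≈ 0.4603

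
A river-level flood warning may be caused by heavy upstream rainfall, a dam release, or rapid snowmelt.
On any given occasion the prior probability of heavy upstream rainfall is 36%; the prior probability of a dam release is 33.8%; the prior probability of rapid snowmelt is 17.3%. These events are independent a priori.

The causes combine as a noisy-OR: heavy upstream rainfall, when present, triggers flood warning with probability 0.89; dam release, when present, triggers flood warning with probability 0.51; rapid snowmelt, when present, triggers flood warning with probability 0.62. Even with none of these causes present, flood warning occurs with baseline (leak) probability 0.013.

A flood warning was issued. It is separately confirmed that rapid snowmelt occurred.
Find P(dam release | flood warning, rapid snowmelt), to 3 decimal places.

Under noisy-OR, P(flood warning | causes) = 1 − (1−0.013)·∏(1−qᵢ) over the active causes.
For the numerator, keep only dam release=true terms: 0.176565 + 0.119220 = 0.295785
The normalizing constant is 0.62494×0.64×0.662 + 0.816221×0.64×0.338 + 0.958743×0.36×0.662 + 0.979784×0.36×0.338 = 0.789048
Posterior = 0.295785 / 0.789048 ≈ 0.375

P(dam release | flood warning, rapid snowmelt) ≈ 0.375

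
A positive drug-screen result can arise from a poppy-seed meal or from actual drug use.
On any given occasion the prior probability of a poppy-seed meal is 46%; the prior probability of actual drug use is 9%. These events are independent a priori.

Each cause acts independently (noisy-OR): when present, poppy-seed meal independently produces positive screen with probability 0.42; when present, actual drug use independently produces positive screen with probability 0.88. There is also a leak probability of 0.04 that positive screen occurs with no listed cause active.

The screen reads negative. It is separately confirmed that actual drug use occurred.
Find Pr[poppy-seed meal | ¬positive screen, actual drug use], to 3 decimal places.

Under noisy-OR, P(positive screen | causes) = 1 − (1−0.04)·∏(1−qᵢ) over the active causes.
For the numerator, keep only poppy-seed meal=true terms: 0.066816*0.46 = 0.030735
The normalizing constant is 0.1152*0.54 + 0.066816*0.46 = 0.092943
Posterior = 0.030735 / 0.092943 ≈ 0.331

Pr[poppy-seed meal | ¬positive screen, actual drug use] ≈ 0.331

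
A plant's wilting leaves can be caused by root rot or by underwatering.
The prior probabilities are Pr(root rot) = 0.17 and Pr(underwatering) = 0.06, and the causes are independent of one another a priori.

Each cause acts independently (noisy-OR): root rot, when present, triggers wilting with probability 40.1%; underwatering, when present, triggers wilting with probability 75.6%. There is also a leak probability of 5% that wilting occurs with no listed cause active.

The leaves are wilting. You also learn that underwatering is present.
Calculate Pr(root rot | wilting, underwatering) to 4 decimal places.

Under noisy-OR, P(wilting | causes) = 1 − (1−0.05)·∏(1−qᵢ) over the active causes.
P(wilting | underwatering) = 0.7682·0.83 + 0.861152·0.17 = 0.637606 + 0.146396 = 0.784002
Of this, 0.146396 comes from 0.861152·0.17 (the root rot=true cases).
P(root rot | wilting, underwatering) = 0.146396 / 0.784002 ≈ 0.1867

Pr(root rot | wilting, underwatering) ≈ 0.1867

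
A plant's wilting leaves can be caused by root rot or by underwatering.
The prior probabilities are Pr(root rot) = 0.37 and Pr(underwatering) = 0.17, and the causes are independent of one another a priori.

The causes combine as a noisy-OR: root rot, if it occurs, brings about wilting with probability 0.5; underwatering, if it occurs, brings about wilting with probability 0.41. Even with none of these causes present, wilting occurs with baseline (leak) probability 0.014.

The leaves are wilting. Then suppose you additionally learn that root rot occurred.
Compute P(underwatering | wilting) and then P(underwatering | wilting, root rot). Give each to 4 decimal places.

P(underwatering | wilting) ≈ 0.3542; P(underwatering | wilting, root rot) ≈ 0.2227

Under noisy-OR, P(wilting | causes) = 1 − (1−0.014)·∏(1−qᵢ) over the active causes.
Sum P(wilting|·) weighted by the priors over the 4 (root rot, underwatering) configurations:
  P(wilting) = 0.014*0.63*0.83 + 0.41826*0.63*0.17 + 0.507*0.37*0.83 + 0.70913*0.37*0.17
        = 0.007321 + 0.044796 + 0.155700 + 0.044604 = 0.252421
Configurations with underwatering contribute 0.089400, so
  P(underwatering | wilting) = 0.089400 / 0.252421 ≈ 0.3542

With the extra evidence:
P(wilting | root rot) = 0.507×0.83 + 0.70913×0.17 = 0.420810 + 0.120552 = 0.541362
Restricting to configurations with underwatering present: 0.70913×0.17 = 0.120552.
So P(underwatering | wilting, root rot) = 0.120552/0.541362 ≈ 0.2227.
The drop from 0.3542 to 0.2227 is the explaining-away (discounting) effect.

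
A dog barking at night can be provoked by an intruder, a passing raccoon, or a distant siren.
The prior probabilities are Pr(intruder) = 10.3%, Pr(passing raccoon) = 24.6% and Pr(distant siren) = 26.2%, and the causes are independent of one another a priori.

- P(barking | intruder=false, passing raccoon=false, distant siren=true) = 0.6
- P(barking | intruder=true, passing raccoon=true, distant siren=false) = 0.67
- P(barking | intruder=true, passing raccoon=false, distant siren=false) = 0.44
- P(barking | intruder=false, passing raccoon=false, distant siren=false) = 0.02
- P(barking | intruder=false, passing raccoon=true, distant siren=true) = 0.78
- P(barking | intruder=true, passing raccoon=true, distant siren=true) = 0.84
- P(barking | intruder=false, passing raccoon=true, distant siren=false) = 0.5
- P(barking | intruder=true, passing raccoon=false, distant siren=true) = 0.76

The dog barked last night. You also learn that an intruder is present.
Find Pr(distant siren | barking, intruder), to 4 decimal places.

Pr(distant siren | barking, intruder) ≈ 0.3579

Sum P(barking|·) weighted by the priors over the 4 (passing raccoon, distant siren) configurations:
  P(barking | intruder) = 0.44*0.754*0.738 + 0.76*0.754*0.262 + 0.67*0.246*0.738 + 0.84*0.246*0.262
        = 0.244839 + 0.150136 + 0.121637 + 0.054140 = 0.570752
The terms with distant siren present sum to 0.204276, so
  P(distant siren | barking, intruder) = 0.204276 / 0.570752 ≈ 0.3579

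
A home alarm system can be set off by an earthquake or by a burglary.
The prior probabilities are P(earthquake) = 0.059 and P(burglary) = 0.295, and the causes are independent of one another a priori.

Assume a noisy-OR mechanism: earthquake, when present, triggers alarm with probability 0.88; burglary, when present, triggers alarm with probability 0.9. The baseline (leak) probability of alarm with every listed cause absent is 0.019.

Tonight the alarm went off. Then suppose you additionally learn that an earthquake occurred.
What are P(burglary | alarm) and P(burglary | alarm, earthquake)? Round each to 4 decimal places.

Under noisy-OR, P(alarm | causes) = 1 − (1−0.019)·∏(1−qᵢ) over the active causes.
Sum P(alarm|·) weighted by the priors over the 4 (earthquake, burglary) configurations:
  P(alarm) = 0.019×0.941×0.705 + 0.9019×0.941×0.295 + 0.88228×0.059×0.705 + 0.988228×0.059×0.295
        = 0.012605 + 0.250363 + 0.036698 + 0.017200 = 0.316866
The terms with burglary present sum to 0.267563, so
  P(burglary | alarm) = 0.267563 / 0.316866 ≈ 0.8444

With the extra evidence:
Enumerate both values of burglary and weight by the priors:
  P(alarm | earthquake) = 0.88228·0.705 + 0.988228·0.295
        = 0.622007 + 0.291527 = 0.913534
Keeping only the burglary-present terms gives 0.291527, so
  P(burglary | alarm, earthquake) = 0.291527 / 0.913534 ≈ 0.3191

P(burglary | alarm) ≈ 0.8444; P(burglary | alarm, earthquake) ≈ 0.3191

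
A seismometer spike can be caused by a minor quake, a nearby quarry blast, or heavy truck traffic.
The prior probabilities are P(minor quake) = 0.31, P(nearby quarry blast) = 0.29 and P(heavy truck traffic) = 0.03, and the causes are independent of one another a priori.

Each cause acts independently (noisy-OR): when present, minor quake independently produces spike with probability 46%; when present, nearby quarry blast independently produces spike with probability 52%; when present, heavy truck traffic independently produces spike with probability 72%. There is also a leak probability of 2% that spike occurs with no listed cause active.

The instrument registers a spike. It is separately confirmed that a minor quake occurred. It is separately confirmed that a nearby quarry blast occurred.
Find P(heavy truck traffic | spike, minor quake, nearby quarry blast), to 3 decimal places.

P(heavy truck traffic | spike, minor quake, nearby quarry blast) ≈ 0.037

Under noisy-OR, P(spike | causes) = 1 − (1−0.02)·∏(1−qᵢ) over the active causes.
Numerator (weight on configurations with heavy truck traffic): 0.928876*0.03 = 0.027866
Normalizer over all consistent configurations: 0.745984*0.97 + 0.928876*0.03 = 0.751470
Posterior = 0.027866 / 0.751470 ≈ 0.037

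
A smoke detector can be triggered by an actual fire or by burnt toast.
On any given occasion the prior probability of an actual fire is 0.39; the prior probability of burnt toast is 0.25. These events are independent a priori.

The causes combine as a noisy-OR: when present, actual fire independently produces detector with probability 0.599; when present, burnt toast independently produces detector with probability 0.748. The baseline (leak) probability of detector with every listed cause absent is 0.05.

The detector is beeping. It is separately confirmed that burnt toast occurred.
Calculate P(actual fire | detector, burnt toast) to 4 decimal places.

Under noisy-OR, P(detector | causes) = 1 − (1−0.05)·∏(1−qᵢ) over the active causes.
For the numerator, keep only actual fire=true terms: 0.904001·0.39 = 0.352560
Normalizer over all consistent configurations: 0.7606·0.61 + 0.904001·0.39 = 0.816526
P(actual fire | detector, burnt toast) = 0.352560/0.816526 ≈ 0.4318

P(actual fire | detector, burnt toast) ≈ 0.4318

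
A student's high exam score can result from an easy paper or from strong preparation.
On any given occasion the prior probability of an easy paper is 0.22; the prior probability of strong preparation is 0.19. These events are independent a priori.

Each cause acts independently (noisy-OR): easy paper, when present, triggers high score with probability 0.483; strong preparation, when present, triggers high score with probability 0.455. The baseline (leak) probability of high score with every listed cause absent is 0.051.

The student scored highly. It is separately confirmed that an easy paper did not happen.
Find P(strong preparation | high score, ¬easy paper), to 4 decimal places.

Under noisy-OR, P(high score | causes) = 1 − (1−0.051)·∏(1−qᵢ) over the active causes.
P(high score | ¬easy paper) = 0.051*0.81 + 0.482795*0.19 = 0.041310 + 0.091731 = 0.133041
The strong preparation-present share is 0.482795*0.19 = 0.091731.
P(strong preparation | high score, ¬easy paper) = 0.091731 / 0.133041 ≈ 0.6895

P(strong preparation | high score, ¬easy paper) ≈ 0.6895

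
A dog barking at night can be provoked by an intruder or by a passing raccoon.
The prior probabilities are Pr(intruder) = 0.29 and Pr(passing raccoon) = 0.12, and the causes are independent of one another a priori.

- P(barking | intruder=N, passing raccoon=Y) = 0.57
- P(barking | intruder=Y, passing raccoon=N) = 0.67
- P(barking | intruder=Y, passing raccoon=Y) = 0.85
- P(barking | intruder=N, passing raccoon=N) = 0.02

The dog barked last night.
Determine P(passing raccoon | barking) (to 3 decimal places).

P(passing raccoon | barking) ≈ 0.299

P(barking) = 0.02*0.71*0.88 + 0.57*0.71*0.12 + 0.67*0.29*0.88 + 0.85*0.29*0.12 = 0.012496 + 0.048564 + 0.170984 + 0.029580 = 0.261624
Restricting to configurations with passing raccoon present: 0.048564 + 0.029580 = 0.078144.
P(passing raccoon | barking) = 0.078144 / 0.261624 ≈ 0.299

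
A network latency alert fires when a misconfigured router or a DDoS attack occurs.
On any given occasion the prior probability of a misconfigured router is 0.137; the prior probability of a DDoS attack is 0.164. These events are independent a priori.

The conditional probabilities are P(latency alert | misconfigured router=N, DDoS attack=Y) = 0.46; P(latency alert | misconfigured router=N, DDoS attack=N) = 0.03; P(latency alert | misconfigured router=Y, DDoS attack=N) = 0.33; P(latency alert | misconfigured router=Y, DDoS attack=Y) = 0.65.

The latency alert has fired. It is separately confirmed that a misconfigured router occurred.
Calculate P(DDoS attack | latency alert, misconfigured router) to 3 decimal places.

For the numerator, keep only DDoS attack=true terms: 0.65×0.164 = 0.106600
Normalizer over all consistent configurations: 0.33×0.836 + 0.65×0.164 = 0.382480
Posterior = 0.106600 / 0.382480 ≈ 0.279

P(DDoS attack | latency alert, misconfigured router) ≈ 0.279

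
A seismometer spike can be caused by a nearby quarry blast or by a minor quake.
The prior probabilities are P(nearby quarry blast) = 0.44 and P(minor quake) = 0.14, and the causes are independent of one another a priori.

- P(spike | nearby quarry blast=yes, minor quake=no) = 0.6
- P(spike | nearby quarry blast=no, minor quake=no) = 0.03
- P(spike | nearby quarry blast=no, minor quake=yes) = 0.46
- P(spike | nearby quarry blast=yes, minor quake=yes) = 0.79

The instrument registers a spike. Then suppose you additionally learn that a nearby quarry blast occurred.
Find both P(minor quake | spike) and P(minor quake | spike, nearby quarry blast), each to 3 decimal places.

P(minor quake | spike) ≈ 0.260; P(minor quake | spike, nearby quarry blast) ≈ 0.177

For the numerator, keep only minor quake=true terms: 0.036064 + 0.048664 = 0.084728
The normalizing constant is 0.03×0.56×0.86 + 0.46×0.56×0.14 + 0.6×0.44×0.86 + 0.79×0.44×0.14 = 0.326216
Posterior = 0.084728 / 0.326216 ≈ 0.260

With the extra evidence:
Enumerate both values of minor quake and weight by the priors:
  P(spike | nearby quarry blast) = 0.6*0.86 + 0.79*0.14
        = 0.516000 + 0.110600 = 0.626600
Configurations with minor quake contribute 0.110600, so
  P(minor quake | spike, nearby quarry blast) = 0.110600 / 0.626600 ≈ 0.177
Conditioning on nearby quarry blast lowers the posterior on minor quake: the classic explaining-away effect in a common-effect structure.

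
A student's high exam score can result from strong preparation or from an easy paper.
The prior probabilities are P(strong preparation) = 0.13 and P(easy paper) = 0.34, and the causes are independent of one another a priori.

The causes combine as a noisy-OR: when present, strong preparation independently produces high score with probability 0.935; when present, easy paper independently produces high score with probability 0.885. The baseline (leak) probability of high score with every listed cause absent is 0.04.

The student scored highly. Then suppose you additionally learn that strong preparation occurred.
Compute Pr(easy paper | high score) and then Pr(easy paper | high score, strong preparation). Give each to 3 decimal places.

Under noisy-OR, P(high score | causes) = 1 − (1−0.04)·∏(1−qᵢ) over the active causes.
P(high score) = 0.04*0.87*0.66 + 0.8896*0.87*0.34 + 0.9376*0.13*0.66 + 0.992824*0.13*0.34 = 0.022968 + 0.263144 + 0.080446 + 0.043883 = 0.410441
Restricting to configurations with easy paper present: 0.263144 + 0.043883 = 0.307027.
So P(easy paper | high score) = 0.307027/0.410441 ≈ 0.748.

With the extra evidence:
P(high score | strong preparation) = 0.9376·0.66 + 0.992824·0.34 = 0.618816 + 0.337560 = 0.956376
Of this, 0.337560 comes from 0.992824·0.34 (the easy paper=true cases).
P(easy paper | high score, strong preparation) = 0.337560 / 0.956376 ≈ 0.353
Conditioning on strong preparation lowers the posterior on easy paper: the classic explaining-away effect in a common-effect structure.

Pr(easy paper | high score) ≈ 0.748; Pr(easy paper | high score, strong preparation) ≈ 0.353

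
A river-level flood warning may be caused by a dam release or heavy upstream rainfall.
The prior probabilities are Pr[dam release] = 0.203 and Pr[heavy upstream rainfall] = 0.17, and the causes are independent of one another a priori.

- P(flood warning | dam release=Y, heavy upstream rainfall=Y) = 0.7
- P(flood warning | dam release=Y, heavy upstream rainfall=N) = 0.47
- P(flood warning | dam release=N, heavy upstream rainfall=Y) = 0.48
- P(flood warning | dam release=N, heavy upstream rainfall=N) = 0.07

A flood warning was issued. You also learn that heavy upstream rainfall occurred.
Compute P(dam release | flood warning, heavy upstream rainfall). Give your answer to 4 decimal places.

P(dam release | flood warning, heavy upstream rainfall) ≈ 0.2708

P(flood warning | heavy upstream rainfall) = 0.48·0.797 + 0.7·0.203 = 0.382560 + 0.142100 = 0.524660
Restricting to configurations with dam release present: 0.7·0.203 = 0.142100.
So P(dam release | flood warning, heavy upstream rainfall) = 0.142100/0.524660 ≈ 0.2708.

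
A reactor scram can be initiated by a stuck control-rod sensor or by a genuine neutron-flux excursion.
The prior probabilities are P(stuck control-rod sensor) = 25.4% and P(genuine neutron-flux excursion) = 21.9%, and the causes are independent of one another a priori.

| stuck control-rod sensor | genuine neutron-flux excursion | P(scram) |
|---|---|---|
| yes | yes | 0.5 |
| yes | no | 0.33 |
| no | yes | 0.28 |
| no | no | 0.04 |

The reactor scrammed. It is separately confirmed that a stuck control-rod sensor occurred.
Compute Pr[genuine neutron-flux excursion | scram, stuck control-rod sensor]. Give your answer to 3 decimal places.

Pr[genuine neutron-flux excursion | scram, stuck control-rod sensor] ≈ 0.298

P(scram | stuck control-rod sensor) = 0.33×0.781 + 0.5×0.219 = 0.257730 + 0.109500 = 0.367230
Restricting to configurations with genuine neutron-flux excursion present: 0.5×0.219 = 0.109500.
P(genuine neutron-flux excursion | scram, stuck control-rod sensor) = 0.109500 / 0.367230 ≈ 0.298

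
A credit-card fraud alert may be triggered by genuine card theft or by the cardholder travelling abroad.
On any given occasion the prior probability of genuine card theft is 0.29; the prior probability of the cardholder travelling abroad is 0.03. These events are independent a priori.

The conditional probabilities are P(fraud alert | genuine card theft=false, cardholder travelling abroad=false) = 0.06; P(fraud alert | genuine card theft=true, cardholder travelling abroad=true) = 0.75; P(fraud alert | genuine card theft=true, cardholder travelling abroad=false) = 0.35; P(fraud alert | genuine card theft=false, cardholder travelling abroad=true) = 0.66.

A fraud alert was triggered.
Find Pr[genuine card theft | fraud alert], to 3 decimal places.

Pr[genuine card theft | fraud alert] ≈ 0.655

By total probability over the 4 (genuine card theft, cardholder travelling abroad) configurations:
  P(fraud alert) = 0.06*0.71*0.97 + 0.66*0.71*0.03 + 0.35*0.29*0.97 + 0.75*0.29*0.03
        = 0.041322 + 0.014058 + 0.098455 + 0.006525 = 0.160360
Configurations with genuine card theft contribute 0.104980, so
  P(genuine card theft | fraud alert) = 0.104980 / 0.160360 ≈ 0.655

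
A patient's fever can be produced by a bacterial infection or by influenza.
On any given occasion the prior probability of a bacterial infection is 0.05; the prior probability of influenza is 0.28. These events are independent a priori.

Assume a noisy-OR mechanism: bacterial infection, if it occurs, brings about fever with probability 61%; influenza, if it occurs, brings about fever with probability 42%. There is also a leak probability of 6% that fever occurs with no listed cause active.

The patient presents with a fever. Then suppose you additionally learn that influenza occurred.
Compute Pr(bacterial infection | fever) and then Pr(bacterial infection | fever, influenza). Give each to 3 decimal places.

Under noisy-OR, P(fever | causes) = 1 − (1−0.06)·∏(1−qᵢ) over the active causes.
Numerator (weight on configurations with bacterial infection): 0.022802 + 0.011023 = 0.033825
The normalizing constant is 0.06·0.95·0.72 + 0.4548·0.95·0.28 + 0.6334·0.05·0.72 + 0.787372·0.05·0.28 = 0.195842
P(bacterial infection | fever) = 0.033825/0.195842 ≈ 0.173

Now condition on the additional information:
Enumerate both values of bacterial infection and weight by the priors:
  P(fever | influenza) = 0.4548×0.95 + 0.787372×0.05
        = 0.432060 + 0.039369 = 0.471429
Configurations with bacterial infection contribute 0.039369, so
  P(bacterial infection | fever, influenza) = 0.039369 / 0.471429 ≈ 0.084
— influenza explains away the evidence for bacterial infection.

Pr(bacterial infection | fever) ≈ 0.173; Pr(bacterial infection | fever, influenza) ≈ 0.084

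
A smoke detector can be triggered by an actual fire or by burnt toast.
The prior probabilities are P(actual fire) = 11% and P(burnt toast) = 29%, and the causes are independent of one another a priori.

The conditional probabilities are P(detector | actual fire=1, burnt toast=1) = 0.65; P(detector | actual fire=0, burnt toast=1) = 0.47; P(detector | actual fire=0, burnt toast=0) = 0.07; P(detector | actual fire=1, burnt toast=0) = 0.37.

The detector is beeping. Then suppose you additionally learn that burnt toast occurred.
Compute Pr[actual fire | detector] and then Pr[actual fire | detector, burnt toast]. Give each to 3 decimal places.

Pr[actual fire | detector] ≈ 0.231; Pr[actual fire | detector, burnt toast] ≈ 0.146

P(detector) = 0.07×0.89×0.71 + 0.47×0.89×0.29 + 0.37×0.11×0.71 + 0.65×0.11×0.29 = 0.044233 + 0.121307 + 0.028897 + 0.020735 = 0.215172
The actual fire-present share is 0.028897 + 0.020735 = 0.049632.
P(actual fire | detector) = 0.049632 / 0.215172 ≈ 0.231

With the extra evidence:
Numerator (weight on configurations with actual fire): 0.65·0.11 = 0.071500
The normalizing constant is 0.47·0.89 + 0.65·0.11 = 0.489800
Posterior = 0.071500 / 0.489800 ≈ 0.146
Conditioning on burnt toast lowers the posterior on actual fire: the classic explaining-away effect in a common-effect structure.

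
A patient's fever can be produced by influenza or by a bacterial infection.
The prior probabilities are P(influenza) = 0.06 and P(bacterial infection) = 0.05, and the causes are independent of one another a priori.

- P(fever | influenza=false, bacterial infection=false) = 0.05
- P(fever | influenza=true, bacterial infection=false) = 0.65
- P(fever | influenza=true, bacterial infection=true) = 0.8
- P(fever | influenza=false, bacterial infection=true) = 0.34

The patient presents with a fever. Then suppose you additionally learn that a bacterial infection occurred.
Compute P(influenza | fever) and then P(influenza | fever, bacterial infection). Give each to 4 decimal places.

P(fever) = 0.05*0.94*0.95 + 0.34*0.94*0.05 + 0.65*0.06*0.95 + 0.8*0.06*0.05 = 0.044650 + 0.015980 + 0.037050 + 0.002400 = 0.100080
Of this, 0.039450 comes from 0.037050 + 0.002400 (the influenza=true cases).
Hence the posterior is 0.039450/0.100080 ≈ 0.3942.

Now condition on the additional information:
Sum P(fever|·) weighted by the priors over both values of influenza:
  P(fever | bacterial infection) = 0.34*0.94 + 0.8*0.06
        = 0.319600 + 0.048000 = 0.367600
Keeping only the influenza-present terms gives 0.048000, so
  P(influenza | fever, bacterial infection) = 0.048000 / 0.367600 ≈ 0.1306
— bacterial infection explains away the evidence for influenza.

P(influenza | fever) ≈ 0.3942; P(influenza | fever, bacterial infection) ≈ 0.1306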